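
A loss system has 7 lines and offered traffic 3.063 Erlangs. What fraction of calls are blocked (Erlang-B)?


B(c,a) = (a^c/c!) / Σ_{k=0}^{c} a^k/k!
a^7/7! = 0.501878
Σ terms (k=0..7): 1.00000 + 3.06300 + 4.69098 + 4.78950 + 3.66756 + 2.24674 + 1.14696 + 0.50188 = 21.106622
B = 0.501878/21.106622 = 0.023778

Final: 0.023778


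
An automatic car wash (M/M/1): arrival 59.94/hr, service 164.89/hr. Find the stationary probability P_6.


ρ = 59.94/164.89 = 0.3635
P_n = (1−ρ)·ρ^n = (1 − 0.3635)·0.3635^6 = 0.6365·0.002307 = 0.001469

Final: 0.001469


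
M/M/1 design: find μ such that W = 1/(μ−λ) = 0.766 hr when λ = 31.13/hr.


W = 1/(μ−λ) ⇒ μ − λ = 1/W = 1/0.766 = 1.3055
μ = λ + 1/W = 31.13 + 1.3055 = 32.4355 per hr

Final: 32.4355 /hr


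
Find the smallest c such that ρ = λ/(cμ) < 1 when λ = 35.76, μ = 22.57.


Stability requires cμ > λ ⇔ c > λ/μ.
λ/μ = 35.76/22.57 = 1.5844
Minimum integer c = ⌊1.5844⌋ + 1 = 2
Check: 2·22.57 = 45.14 > 35.76, while 1·22.57 = 22.57 ≤ 35.76

Final: 2 servers


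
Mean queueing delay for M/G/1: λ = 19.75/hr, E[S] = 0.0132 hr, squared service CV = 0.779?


ρ = λ·E[S] = 19.75·0.0132 = 0.2607
E[S²] = E[S]²(1+C_s²) = 0.0132²·(1+0.779) = 0.0003100
Wq = λ·E[S²]/(2(1−ρ)) = 19.75·0.0003100/(2·0.7393) = 0.004140 hr

Final: 0.004140 hr


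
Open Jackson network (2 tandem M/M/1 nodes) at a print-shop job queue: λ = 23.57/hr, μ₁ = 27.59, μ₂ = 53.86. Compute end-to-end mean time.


Each node sees arrival rate λ = 23.57/hr (tandem ⇒ throughput preserved).
W₁ = 1/(μ₁−λ) = 1/(27.59−23.57) = 0.24876 hr
W₂ = 1/(μ₂−λ) = 1/(53.86−23.57) = 0.03301 hr
W_total = W₁ + W₂ = 0.24876 + 0.03301 = 0.28177 hr

Final: 0.28177 hr


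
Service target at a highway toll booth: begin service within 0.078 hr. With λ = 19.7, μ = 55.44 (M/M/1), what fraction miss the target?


ρ = 19.7/55.44 = 0.3553
P(Wq > t) = ρ·e^{−(μ−λ)t} = 0.3553·e^{−2.7877}
= 0.3553·0.061561 = 0.021875

Final: 0.021875


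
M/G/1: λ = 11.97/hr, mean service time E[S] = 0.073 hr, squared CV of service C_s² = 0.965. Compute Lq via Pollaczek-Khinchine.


ρ = λ·E[S] = 11.97·0.073 = 0.8738
Lq = ρ²(1+C_s²)/(2(1−ρ)) = 0.7635·(1+0.965)/(2·0.1262)
= 0.7635·1.9650/0.2524 = 5.94486

Final: 5.94486


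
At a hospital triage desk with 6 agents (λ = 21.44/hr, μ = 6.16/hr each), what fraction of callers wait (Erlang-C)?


a = λ/μ = 3.4805; ρ = a/6 = 0.5801
P₀ = 0.029572 (from M/M/c formula)
C(c,a) = [a^c/(c!(1−ρ))]·P₀ = [1777.72432/(720·0.4199)]·0.029572
= 5.87993·0.029572 = 0.173882

Final: 0.173882


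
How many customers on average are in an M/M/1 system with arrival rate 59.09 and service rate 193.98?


ρ = λ/μ = 59.09/193.98 = 0.3046
L = ρ/(1−ρ) = 0.3046/(1 − 0.3046) = 0.3046/0.6954 = 0.4381

Final: 0.4381


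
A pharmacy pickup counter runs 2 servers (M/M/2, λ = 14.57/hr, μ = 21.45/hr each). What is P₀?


a = λ/μ = 14.57/21.45 = 0.6793; ρ = a/c = 0.3396
Σ_{k=0}^{1} a^k/k! (terms k=0..1) = 1.00000 + 0.67925 = 1.67925
Tail: a^2/(2!(1−ρ)) = 0.46139/(2·0.6604) = 0.34934
P₀ = 1/(1.67925 + 0.34934) = 1/2.02859 = 0.492953

Final: 0.492953


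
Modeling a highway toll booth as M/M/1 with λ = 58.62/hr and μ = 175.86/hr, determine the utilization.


ρ = λ/μ = 58.62/175.86 = 0.3333

Final: 0.3333


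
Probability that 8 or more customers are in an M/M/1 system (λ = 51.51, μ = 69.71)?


ρ = 51.51/69.71 = 0.7389
P(N ≥ n) = ρ^n = 0.7389^8 = 0.088873

Final: 0.088873


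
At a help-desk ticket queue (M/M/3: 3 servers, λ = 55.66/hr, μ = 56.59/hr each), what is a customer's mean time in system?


a = 0.9836; ρ = 0.3279; P₀ = 0.369931
Lq = P₀·a^c·ρ/(c!(1−ρ)²) = 0.04257
Wq = Lq/λ = 0.04257/55.66 = 0.0007649 hr
W = Wq + 1/μ = 0.0007649 + 0.01767 = 0.01844 hr

Final: 0.01844 hr


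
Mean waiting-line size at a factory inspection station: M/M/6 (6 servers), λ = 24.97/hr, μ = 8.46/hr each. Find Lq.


a = λ/μ = 2.9515; ρ = a/6 = 0.4919
P₀ = 0.051470
Lq = P₀·a^c·ρ / (c!·(1−ρ)²) = 0.051470·661.13337·0.4919/(720·0.25814)
= 0.09006

Final: 0.09006


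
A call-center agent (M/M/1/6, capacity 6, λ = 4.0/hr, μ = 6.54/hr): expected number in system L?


ρ = 4.0/6.54 = 0.6116
L = ρ[1 − (K+1)ρ^K + Kρ^(K+1)] / [(1−ρ)(1−ρ^(K+1))]
Numerator: 0.6116·(1 − 7·0.052347 + 6·0.032017) = 0.504997
Denominator: (0.3884)·(0.967983) = 0.375945
L = 0.504997/0.375945 = 1.3433

Final: 1.3433


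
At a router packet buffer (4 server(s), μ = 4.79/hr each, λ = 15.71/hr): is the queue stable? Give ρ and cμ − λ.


Total capacity cμ = 4·4.79 = 19.16/hr
ρ = λ/(cμ) = 15.71/19.16 = 0.8199
Stable ⇔ ρ < 1: YES
Spare capacity = cμ − λ = 19.16 − 15.71 = 3.45/hr

Final: ρ = 0.8199; stable; margin = 3.45/hr


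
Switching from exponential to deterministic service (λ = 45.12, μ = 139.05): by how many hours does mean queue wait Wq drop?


ρ = 45.12/139.05 = 0.3245
Wq(M/M/1) = ρ/(μ−λ) = 0.3245/93.93 = 0.003455 hr
Wq(M/D/1) = ρ/(2(μ−λ)) = 0.001727 hr
Savings = 0.003455 − 0.001727 = 0.001727 hr

Final: 0.001727 hr


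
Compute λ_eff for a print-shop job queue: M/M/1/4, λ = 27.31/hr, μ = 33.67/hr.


ρ = 0.8111; P_K = (1−ρ)ρ^4/(1−ρ^5) = 0.125988
λ_eff = λ(1 − P_K) = 27.31·(1 − 0.125988) = 27.31·0.874012 = 23.8693 /hr

Final: 23.8693 /hr


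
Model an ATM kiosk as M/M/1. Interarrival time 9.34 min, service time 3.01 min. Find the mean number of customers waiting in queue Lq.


λ = 60/9.34 = 6.4240 /hr
μ = 60/3.01 = 19.9336 /hr
ρ = λ/μ = 6.4240/19.9336 = 0.3223
Lq = ρ²/(1−ρ) = 0.1039/0.6777 = 0.1532

Final: 0.1532


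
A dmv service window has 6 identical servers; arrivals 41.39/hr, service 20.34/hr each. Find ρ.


ρ = λ/(cμ) = 41.39/(6·20.34) = 41.39/122.04 = 0.3392

Final: 0.3392


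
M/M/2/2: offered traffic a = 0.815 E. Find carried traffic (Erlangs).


B(2,0.815) = 0.154679 (Erlang-B)
Carried load = a(1 − B) = 0.815·(1 − 0.154679) = 0.815·0.845321 = 0.6889 E

Final: 0.6889 Erlangs


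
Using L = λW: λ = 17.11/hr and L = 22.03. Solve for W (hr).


W = L/λ = 22.03/17.11 = 1.2876 hr

Final: 1.2876 hr


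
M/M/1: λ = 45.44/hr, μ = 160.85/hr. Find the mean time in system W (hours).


W = 1/(μ−λ) = 1/(160.85 − 45.44) = 1/115.41 = 0.008665 hr

Final: 0.008665 hr


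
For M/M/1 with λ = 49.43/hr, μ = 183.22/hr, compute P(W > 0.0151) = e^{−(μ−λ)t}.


W ~ Exponential(μ−λ) for M/M/1.
μ − λ = 183.22 − 49.43 = 133.7900
P(W > t) = e^{−(μ−λ)t} = e^{−2.0202} = 0.132625

Final: 0.132625


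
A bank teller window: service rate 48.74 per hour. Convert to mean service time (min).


Mean service time = 1/μ = 1/48.74 hour = 0.02052 hour
In minutes: 0.02052 × 60 = 1.2310 min

Final: 1.2310 min


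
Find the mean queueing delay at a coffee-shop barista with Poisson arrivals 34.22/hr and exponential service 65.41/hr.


ρ = 34.22/65.41 = 0.5232
Wq = ρ/(μ−λ) = 0.5232/(65.41 − 34.22) = 0.5232/31.19 = 0.01677 hr

Final: 0.01677 hr


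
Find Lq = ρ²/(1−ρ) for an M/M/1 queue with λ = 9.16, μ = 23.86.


ρ = 9.16/23.86 = 0.3839
Lq = ρ²/(1−ρ) = 0.1474/0.6161 = 0.2392

Final: 0.2392


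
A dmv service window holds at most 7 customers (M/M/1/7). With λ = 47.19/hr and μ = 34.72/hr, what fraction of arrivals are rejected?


ρ = λ/μ = 47.19/34.72 = 1.3592
P_K = (1−ρ)ρ^K/(1−ρ^(K+1)) = (-0.3592·8.568244)/(1 − 11.645606)
= -3.077362/-10.645606 = 0.289073

Final: 0.289073


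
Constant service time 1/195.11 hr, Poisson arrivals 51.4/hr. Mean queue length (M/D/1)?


ρ = 51.4/195.11 = 0.2634
M/D/1: Lq = ρ²/(2(1−ρ)) = 0.06940/(2·0.7366) = 0.04711

Final: 0.04711


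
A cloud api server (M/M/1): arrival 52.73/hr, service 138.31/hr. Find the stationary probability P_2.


ρ = 52.73/138.31 = 0.3812
P_n = (1−ρ)·ρ^n = (1 − 0.3812)·0.3812^2 = 0.6188·0.145348 = 0.089935

Final: 0.089935


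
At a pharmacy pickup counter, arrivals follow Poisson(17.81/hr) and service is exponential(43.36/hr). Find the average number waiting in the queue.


ρ = 17.81/43.36 = 0.4107
Lq = ρ²/(1−ρ) = 0.1687/0.5893 = 0.2863

Final: 0.2863


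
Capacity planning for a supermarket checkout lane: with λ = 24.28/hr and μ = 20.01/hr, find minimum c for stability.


Stability requires cμ > λ ⇔ c > λ/μ.
λ/μ = 24.28/20.01 = 1.2134
Minimum integer c = ⌊1.2134⌋ + 1 = 2
Check: 2·20.01 = 40.02 > 24.28, while 1·20.01 = 20.01 ≤ 24.28

Final: 2 servers


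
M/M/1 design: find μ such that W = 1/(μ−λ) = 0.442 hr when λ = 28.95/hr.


W = 1/(μ−λ) ⇒ μ − λ = 1/W = 1/0.442 = 2.2624
μ = λ + 1/W = 28.95 + 2.2624 = 31.2124 per hr

Final: 31.2124 /hr


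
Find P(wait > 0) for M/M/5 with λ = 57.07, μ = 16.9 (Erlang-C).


a = λ/μ = 3.3769; ρ = a/5 = 0.6754
P₀ = 0.030131 (from M/M/c formula)
C(c,a) = [a^c/(c!(1−ρ))]·P₀ = [439.14287/(120·0.3246)]·0.030131
= 11.27342·0.030131 = 0.339676

Final: 0.339676


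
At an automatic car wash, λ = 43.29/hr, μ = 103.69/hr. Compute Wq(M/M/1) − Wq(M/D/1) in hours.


ρ = 43.29/103.69 = 0.4175
Wq(M/M/1) = ρ/(μ−λ) = 0.4175/60.40 = 0.006912 hr
Wq(M/D/1) = ρ/(2(μ−λ)) = 0.003456 hr
Savings = 0.006912 − 0.003456 = 0.003456 hr

Final: 0.003456 hr


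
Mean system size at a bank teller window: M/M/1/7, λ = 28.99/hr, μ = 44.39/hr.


ρ = 28.99/44.39 = 0.6531
L = ρ[1 − (K+1)ρ^K + Kρ^(K+1)] / [(1−ρ)(1−ρ^(K+1))]
Numerator: 0.6531·(1 − 8·0.050669 + 7·0.033091) = 0.539625
Denominator: (0.3469)·(0.966909) = 0.335445
L = 0.539625/0.335445 = 1.6087

Final: 1.6087


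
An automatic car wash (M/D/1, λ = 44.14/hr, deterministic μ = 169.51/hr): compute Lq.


ρ = 44.14/169.51 = 0.2604
M/D/1: Lq = ρ²/(2(1−ρ)) = 0.06781/(2·0.7396) = 0.04584

Final: 0.04584


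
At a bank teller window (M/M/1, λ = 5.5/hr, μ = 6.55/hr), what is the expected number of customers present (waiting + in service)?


ρ = λ/μ = 5.5/6.55 = 0.8397
L = ρ/(1−ρ) = 0.8397/(1 − 0.8397) = 0.8397/0.1603 = 5.2381

Final: 5.2381


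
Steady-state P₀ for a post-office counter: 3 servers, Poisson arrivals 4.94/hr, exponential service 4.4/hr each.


a = λ/μ = 4.94/4.4 = 1.1227; ρ = a/c = 0.3742
Σ_{k=0}^{2} a^k/k! (terms k=0..2) = 1.00000 + 1.12273 + 0.63026 = 2.75299
Tail: a^3/(3!(1−ρ)) = 1.41522/(6·0.6258) = 0.37693
P₀ = 1/(2.75299 + 0.37693) = 1/3.12992 = 0.319497

Final: 0.319497


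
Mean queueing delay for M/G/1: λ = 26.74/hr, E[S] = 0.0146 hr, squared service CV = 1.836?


ρ = λ·E[S] = 26.74·0.0146 = 0.3904
E[S²] = E[S]²(1+C_s²) = 0.0146²·(1+1.836) = 0.0006045
Wq = λ·E[S²]/(2(1−ρ)) = 26.74·0.0006045/(2·0.6096) = 0.01326 hr

Final: 0.01326 hr


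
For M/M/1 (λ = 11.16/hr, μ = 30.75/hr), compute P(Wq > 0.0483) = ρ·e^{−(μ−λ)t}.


ρ = 11.16/30.75 = 0.3629
P(Wq > t) = ρ·e^{−(μ−λ)t} = 0.3629·e^{−0.9462}
= 0.3629·0.388215 = 0.140893

Final: 0.140893


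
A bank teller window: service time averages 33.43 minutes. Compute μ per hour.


μ = 1/(service time) in consistent units.
1 hour = 60 min, so μ = 60/33.43 = 1.7948 per hour

Final: 1.7948 /hr


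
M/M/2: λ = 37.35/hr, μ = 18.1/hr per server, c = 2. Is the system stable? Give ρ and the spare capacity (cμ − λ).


Total capacity cμ = 2·18.1 = 36.20/hr
ρ = λ/(cμ) = 37.35/36.20 = 1.0318
Stable ⇔ ρ < 1: NO
Spare capacity = cμ − λ = 36.20 − 37.35 = -1.15/hr

Final: ρ = 1.0318; unstable; margin = -1.15/hr


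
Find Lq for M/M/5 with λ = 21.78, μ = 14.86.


a = λ/μ = 1.4657; ρ = a/5 = 0.2931
P₀ = 0.230596
Lq = P₀·a^c·ρ / (c!·(1−ρ)²) = 0.230596·6.76387·0.2931/(120·0.49966)
= 0.007625

Final: 0.007625


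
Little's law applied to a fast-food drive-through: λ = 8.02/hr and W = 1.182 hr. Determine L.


L = λW = 8.02·1.182 = 9.4796

Final: 9.4796


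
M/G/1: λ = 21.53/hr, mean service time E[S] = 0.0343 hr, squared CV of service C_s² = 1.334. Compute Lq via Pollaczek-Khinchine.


ρ = λ·E[S] = 21.53·0.0343 = 0.7385
Lq = ρ²(1+C_s²)/(2(1−ρ)) = 0.5454·(1+1.334)/(2·0.2615)
= 0.5454·2.3340/0.5230 = 2.43355

Final: 2.43355


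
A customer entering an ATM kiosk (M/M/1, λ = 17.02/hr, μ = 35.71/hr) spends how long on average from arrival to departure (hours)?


W = 1/(μ−λ) = 1/(35.71 − 17.02) = 1/18.69 = 0.05350 hr

Final: 0.05350 hr


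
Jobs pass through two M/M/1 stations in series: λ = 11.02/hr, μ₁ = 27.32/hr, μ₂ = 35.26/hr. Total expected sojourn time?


Each node sees arrival rate λ = 11.02/hr (tandem ⇒ throughput preserved).
W₁ = 1/(μ₁−λ) = 1/(27.32−11.02) = 0.06135 hr
W₂ = 1/(μ₂−λ) = 1/(35.26−11.02) = 0.04125 hr
W_total = W₁ + W₂ = 0.06135 + 0.04125 = 0.10260 hr

Final: 0.10260 hr


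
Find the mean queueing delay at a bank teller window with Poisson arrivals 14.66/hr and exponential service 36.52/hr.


ρ = 14.66/36.52 = 0.4014
Wq = ρ/(μ−λ) = 0.4014/(36.52 − 14.66) = 0.4014/21.86 = 0.01836 hr

Final: 0.01836 hr


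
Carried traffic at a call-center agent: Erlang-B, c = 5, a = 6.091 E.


B(5,6.091) = 0.366707 (Erlang-B)
Carried load = a(1 − B) = 6.091·(1 − 0.366707) = 6.091·0.633293 = 3.8574 E

Final: 3.8574 Erlangs


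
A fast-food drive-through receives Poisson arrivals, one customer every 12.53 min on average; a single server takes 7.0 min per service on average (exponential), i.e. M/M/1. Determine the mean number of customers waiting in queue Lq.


λ = 60/12.53 = 4.7885 /hr
μ = 60/7.0 = 8.5714 /hr
ρ = λ/μ = 4.7885/8.5714 = 0.5587
Lq = ρ²/(1−ρ) = 0.3121/0.4413 = 0.7072

Final: 0.7072


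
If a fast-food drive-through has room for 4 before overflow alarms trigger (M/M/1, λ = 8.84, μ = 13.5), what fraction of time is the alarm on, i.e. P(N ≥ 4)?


ρ = 8.84/13.5 = 0.6548
P(N ≥ n) = ρ^n = 0.6548^4 = 0.183854

Final: 0.183854


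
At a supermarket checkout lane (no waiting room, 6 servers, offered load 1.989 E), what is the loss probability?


B(c,a) = (a^c/c!) / Σ_{k=0}^{c} a^k/k!
a^6/6! = 0.085996
Σ terms (k=0..6): 1.00000 + 1.98900 + 1.97806 + 1.31145 + 0.65212 + 0.25941 + 0.08600 = 7.276044
B = 0.085996/7.276044 = 0.011819

Final: 0.011819


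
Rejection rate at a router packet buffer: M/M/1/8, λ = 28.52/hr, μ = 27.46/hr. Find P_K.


ρ = λ/μ = 28.52/27.46 = 1.0386
P_K = (1−ρ)ρ^K/(1−ρ^(K+1)) = (-0.03860·1.353917)/(1 − 1.406180)
= -0.052263/-0.406180 = 0.128670

Final: 0.128670


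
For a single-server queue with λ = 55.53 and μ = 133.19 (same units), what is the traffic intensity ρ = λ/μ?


ρ = λ/μ = 55.53/133.19 = 0.4169

Final: 0.4169


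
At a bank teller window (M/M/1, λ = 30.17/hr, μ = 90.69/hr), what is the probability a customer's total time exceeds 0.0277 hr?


W ~ Exponential(μ−λ) for M/M/1.
μ − λ = 90.69 − 30.17 = 60.5200
P(W > t) = e^{−(μ−λ)t} = e^{−1.6764} = 0.187045

Final: 0.187045


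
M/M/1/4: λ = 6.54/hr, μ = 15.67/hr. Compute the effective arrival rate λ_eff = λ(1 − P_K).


ρ = 0.4174; P_K = (1−ρ)ρ^4/(1−ρ^5) = 0.017905
λ_eff = λ(1 − P_K) = 6.54·(1 − 0.017905) = 6.54·0.982095 = 6.4229 /hr

Final: 6.4229 /hr


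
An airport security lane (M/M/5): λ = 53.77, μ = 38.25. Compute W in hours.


a = 1.4058; ρ = 0.2812; P₀ = 0.244908
Lq = P₀·a^c·ρ/(c!(1−ρ)²) = 0.006096
Wq = Lq/λ = 0.006096/53.77 = 0.0001134 hr
W = Wq + 1/μ = 0.0001134 + 0.02614 = 0.02626 hr

Final: 0.02626 hr


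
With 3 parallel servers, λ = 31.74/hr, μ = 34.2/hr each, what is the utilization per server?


ρ = λ/(cμ) = 31.74/(3·34.2) = 31.74/102.60 = 0.3094

Final: 0.3094


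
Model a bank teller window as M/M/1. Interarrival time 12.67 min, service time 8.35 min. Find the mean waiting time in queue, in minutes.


λ = 60/12.67 = 4.7356 /hr
μ = 60/8.35 = 7.1856 /hr
ρ = λ/μ = 4.7356/7.1856 = 0.6590
Wq = ρ/(μ−λ) = 0.6590/(7.1856−4.7356) = 0.26899 hr
In minutes: 0.26899·60 = 16.139 min

Final: 16.139 min


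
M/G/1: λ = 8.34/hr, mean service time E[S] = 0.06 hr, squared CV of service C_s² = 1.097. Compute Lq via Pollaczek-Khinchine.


ρ = λ·E[S] = 8.34·0.06 = 0.5004
Lq = ρ²(1+C_s²)/(2(1−ρ)) = 0.2504·(1+1.097)/(2·0.4996)
= 0.2504·2.0970/0.9992 = 0.52551

Final: 0.52551


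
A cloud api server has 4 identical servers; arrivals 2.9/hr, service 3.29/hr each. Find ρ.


ρ = λ/(cμ) = 2.9/(4·3.29) = 2.9/13.16 = 0.2204

Final: 0.2204


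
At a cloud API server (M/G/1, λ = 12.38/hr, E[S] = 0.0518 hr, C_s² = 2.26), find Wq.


ρ = λ·E[S] = 12.38·0.0518 = 0.6413
E[S²] = E[S]²(1+C_s²) = 0.0518²·(1+2.26) = 0.008747
Wq = λ·E[S²]/(2(1−ρ)) = 12.38·0.008747/(2·0.3587) = 0.15094 hr

Final: 0.15094 hr


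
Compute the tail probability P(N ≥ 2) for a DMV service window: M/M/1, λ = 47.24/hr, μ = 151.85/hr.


ρ = 47.24/151.85 = 0.3111
P(N ≥ n) = ρ^n = 0.3111^2 = 0.096781

Final: 0.096781


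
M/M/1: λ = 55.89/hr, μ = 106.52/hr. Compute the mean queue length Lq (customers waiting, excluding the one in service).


ρ = 55.89/106.52 = 0.5247
Lq = ρ²/(1−ρ) = 0.2753/0.4753 = 0.5792

Final: 0.5792


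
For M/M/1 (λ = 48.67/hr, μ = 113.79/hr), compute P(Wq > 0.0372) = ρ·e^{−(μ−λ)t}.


ρ = 48.67/113.79 = 0.4277
P(Wq > t) = ρ·e^{−(μ−λ)t} = 0.4277·e^{−2.4225}
= 0.4277·0.088703 = 0.037940

Final: 0.037940


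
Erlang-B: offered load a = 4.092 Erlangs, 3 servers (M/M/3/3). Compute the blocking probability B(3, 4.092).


B(c,a) = (a^c/c!) / Σ_{k=0}^{c} a^k/k!
a^3/3! = 11.419724
Σ terms (k=0..3): 1.00000 + 4.09200 + 8.37223 + 11.41972 = 24.883956
B = 11.419724/24.883956 = 0.458919

Final: 0.458919


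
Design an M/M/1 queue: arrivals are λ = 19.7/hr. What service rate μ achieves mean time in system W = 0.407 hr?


W = 1/(μ−λ) ⇒ μ − λ = 1/W = 1/0.407 = 2.4570
μ = λ + 1/W = 19.7 + 2.4570 = 22.1570 per hr

Final: 22.1570 /hr


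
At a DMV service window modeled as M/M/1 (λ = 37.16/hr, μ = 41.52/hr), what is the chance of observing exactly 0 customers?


ρ = 37.16/41.52 = 0.8950
P_n = (1−ρ)·ρ^n = (1 − 0.8950)·0.8950^0 = 0.1050·1.000000 = 0.105010

Final: 0.105010


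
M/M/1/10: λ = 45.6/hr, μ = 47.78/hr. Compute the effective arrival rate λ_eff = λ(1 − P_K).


ρ = 0.9544; P_K = (1−ρ)ρ^10/(1−ρ^11) = 0.071199
λ_eff = λ(1 − P_K) = 45.6·(1 − 0.071199) = 45.6·0.928801 = 42.3533 /hr

Final: 42.3533 /hr


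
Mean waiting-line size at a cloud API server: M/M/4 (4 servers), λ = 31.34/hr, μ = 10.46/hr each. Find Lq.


a = λ/μ = 2.9962; ρ = a/4 = 0.7490
P₀ = 0.037954
Lq = P₀·a^c·ρ / (c!·(1−ρ)²) = 0.037954·80.58779·0.7490/(24·0.06298)
= 1.51575

Final: 1.51575


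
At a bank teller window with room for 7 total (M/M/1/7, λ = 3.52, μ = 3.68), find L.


ρ = 3.52/3.68 = 0.9565
L = ρ[1 − (K+1)ρ^K + Kρ^(K+1)] / [(1−ρ)(1−ρ^(K+1))]
Numerator: 0.9565·(1 − 8·0.732595 + 7·0.700743) = 0.042509
Denominator: (0.04348)·(0.299257) = 0.013011
L = 0.042509/0.013011 = 3.2671

Final: 3.2671


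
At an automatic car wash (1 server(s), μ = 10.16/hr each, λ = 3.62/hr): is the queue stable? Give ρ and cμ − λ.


Total capacity cμ = 1·10.16 = 10.16/hr
ρ = λ/(cμ) = 3.62/10.16 = 0.3563
Stable ⇔ ρ < 1: YES
Spare capacity = cμ − λ = 10.16 − 3.62 = 6.54/hr

Final: ρ = 0.3563; stable; margin = 6.54/hr


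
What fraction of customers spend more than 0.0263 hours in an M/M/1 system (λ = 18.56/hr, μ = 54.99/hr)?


W ~ Exponential(μ−λ) for M/M/1.
μ − λ = 54.99 − 18.56 = 36.4300
P(W > t) = e^{−(μ−λ)t} = e^{−0.9581} = 0.383618

Final: 0.383618


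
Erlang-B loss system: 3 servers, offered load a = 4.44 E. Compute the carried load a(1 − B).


B(3,4.44) = 0.488142 (Erlang-B)
Carried load = a(1 − B) = 4.44·(1 − 0.488142) = 4.44·0.511858 = 2.2726 E

Final: 2.2726 Erlangs


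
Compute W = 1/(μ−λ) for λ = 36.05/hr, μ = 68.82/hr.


W = 1/(μ−λ) = 1/(68.82 − 36.05) = 1/32.77 = 0.03052 hr

Final: 0.03052 hr


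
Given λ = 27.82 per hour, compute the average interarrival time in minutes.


Mean interarrival time = 1/λ = 1/27.82 hour = 0.03595 hour
In minutes: 0.03595 × 60 = 2.1567 min

Final: 2.1567 min


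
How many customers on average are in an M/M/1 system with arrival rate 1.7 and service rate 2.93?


ρ = λ/μ = 1.7/2.93 = 0.5802
L = ρ/(1−ρ) = 0.5802/(1 − 0.5802) = 0.5802/0.4198 = 1.3821

Final: 1.3821


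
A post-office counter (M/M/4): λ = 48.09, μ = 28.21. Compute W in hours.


a = 1.7047; ρ = 0.4262; P₀ = 0.178679
Lq = P₀·a^c·ρ/(c!(1−ρ)²) = 0.08138
Wq = Lq/λ = 0.08138/48.09 = 0.001692 hr
W = Wq + 1/μ = 0.001692 + 0.03545 = 0.03714 hr

Final: 0.03714 hr


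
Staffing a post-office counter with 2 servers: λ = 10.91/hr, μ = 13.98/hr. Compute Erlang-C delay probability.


a = λ/μ = 0.7804; ρ = a/2 = 0.3902
P₀ = 0.438642 (from M/M/c formula)
C(c,a) = [a^c/(c!(1−ρ))]·P₀ = [0.60903/(2·0.6098)]·0.438642
= 0.49936·0.438642 = 0.219042

Final: 0.219042


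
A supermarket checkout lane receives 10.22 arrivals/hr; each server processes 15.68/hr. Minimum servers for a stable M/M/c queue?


Stability requires cμ > λ ⇔ c > λ/μ.
λ/μ = 10.22/15.68 = 0.6518
Minimum integer c = ⌊0.6518⌋ + 1 = 1
Check: 1·15.68 = 15.68 > 10.22, while 0·15.68 = 0.00 ≤ 10.22

Final: 1 servers


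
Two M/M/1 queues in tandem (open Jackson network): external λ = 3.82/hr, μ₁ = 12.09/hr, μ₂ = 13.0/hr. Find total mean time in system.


Each node sees arrival rate λ = 3.82/hr (tandem ⇒ throughput preserved).
W₁ = 1/(μ₁−λ) = 1/(12.09−3.82) = 0.12092 hr
W₂ = 1/(μ₂−λ) = 1/(13.0−3.82) = 0.10893 hr
W_total = W₁ + W₂ = 0.12092 + 0.10893 = 0.22985 hr

Final: 0.22985 hr


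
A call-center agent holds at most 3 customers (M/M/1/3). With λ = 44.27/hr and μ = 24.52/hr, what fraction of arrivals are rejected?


ρ = λ/μ = 44.27/24.52 = 1.8055
P_K = (1−ρ)ρ^K/(1−ρ^(K+1)) = (-0.8055·5.885281)/(1 − 10.625668)
= -4.740387/-9.625668 = 0.492474

Final: 0.492474


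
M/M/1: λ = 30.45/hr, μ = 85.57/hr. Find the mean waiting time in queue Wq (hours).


ρ = 30.45/85.57 = 0.3558
Wq = ρ/(μ−λ) = 0.3558/(85.57 − 30.45) = 0.3558/55.12 = 0.006456 hr

Final: 0.006456 hr


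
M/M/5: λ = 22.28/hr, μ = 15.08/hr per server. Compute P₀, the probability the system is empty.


a = λ/μ = 22.28/15.08 = 1.4775; ρ = a/c = 0.2955
Σ_{k=0}^{4} a^k/k! (terms k=0..4) = 1.00000 + 1.47745 + 1.09143 + 0.53751 + 0.19854 = 4.30494
Tail: a^5/(5!(1−ρ)) = 7.03994/(120·0.7045) = 0.08327
P₀ = 1/(4.30494 + 0.08327) = 1/4.38821 = 0.227883

Final: 0.227883


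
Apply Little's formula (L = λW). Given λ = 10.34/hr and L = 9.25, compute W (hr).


W = L/λ = 9.25/10.34 = 0.8946 hr

Final: 0.8946 hr


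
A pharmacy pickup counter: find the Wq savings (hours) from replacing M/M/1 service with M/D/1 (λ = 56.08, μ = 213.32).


ρ = 56.08/213.32 = 0.2629
Wq(M/M/1) = ρ/(μ−λ) = 0.2629/157.24 = 0.001672 hr
Wq(M/D/1) = ρ/(2(μ−λ)) = 0.0008360 hr
Savings = 0.001672 − 0.0008360 = 0.0008360 hr

Final: 0.0008360 hr


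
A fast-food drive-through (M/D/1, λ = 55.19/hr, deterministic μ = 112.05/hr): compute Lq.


ρ = 55.19/112.05 = 0.4925
M/D/1: Lq = ρ²/(2(1−ρ)) = 0.2426/(2·0.5075) = 0.23904

Final: 0.23904


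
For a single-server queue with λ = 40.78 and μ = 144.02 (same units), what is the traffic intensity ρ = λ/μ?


ρ = λ/μ = 40.78/144.02 = 0.2832

Final: 0.2832


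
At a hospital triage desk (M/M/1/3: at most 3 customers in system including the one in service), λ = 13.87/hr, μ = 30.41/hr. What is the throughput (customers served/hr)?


ρ = 0.4561; P_K = (1−ρ)ρ^3/(1−ρ^4) = 0.053940
λ_eff = λ(1 − P_K) = 13.87·(1 − 0.053940) = 13.87·0.946060 = 13.1218 /hr

Final: 13.1218 /hr


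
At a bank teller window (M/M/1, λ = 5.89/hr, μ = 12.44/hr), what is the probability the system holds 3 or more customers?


ρ = 5.89/12.44 = 0.4735
P(N ≥ n) = ρ^n = 0.4735^3 = 0.106141

Final: 0.106141


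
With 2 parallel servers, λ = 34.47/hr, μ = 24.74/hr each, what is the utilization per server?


ρ = λ/(cμ) = 34.47/(2·24.74) = 34.47/49.48 = 0.6966

Final: 0.6966


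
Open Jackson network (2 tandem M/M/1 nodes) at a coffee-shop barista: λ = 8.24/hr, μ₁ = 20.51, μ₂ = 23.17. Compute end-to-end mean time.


Each node sees arrival rate λ = 8.24/hr (tandem ⇒ throughput preserved).
W₁ = 1/(μ₁−λ) = 1/(20.51−8.24) = 0.08150 hr
W₂ = 1/(μ₂−λ) = 1/(23.17−8.24) = 0.06698 hr
W_total = W₁ + W₂ = 0.08150 + 0.06698 = 0.14848 hr

Final: 0.14848 hr


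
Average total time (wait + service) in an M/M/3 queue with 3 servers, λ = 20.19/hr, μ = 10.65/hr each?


a = 1.8958; ρ = 0.6319; P₀ = 0.128570
Lq = P₀·a^c·ρ/(c!(1−ρ)²) = 0.68099
Wq = Lq/λ = 0.68099/20.19 = 0.03373 hr
W = Wq + 1/μ = 0.03373 + 0.09390 = 0.12763 hr

Final: 0.12763 hr


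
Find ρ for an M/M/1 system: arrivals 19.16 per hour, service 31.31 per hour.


ρ = λ/μ = 19.16/31.31 = 0.6119

Final: 0.6119


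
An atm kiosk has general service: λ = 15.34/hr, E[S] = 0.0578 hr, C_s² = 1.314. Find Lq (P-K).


ρ = λ·E[S] = 15.34·0.0578 = 0.8867
Lq = ρ²(1+C_s²)/(2(1−ρ)) = 0.7862·(1+1.314)/(2·0.1133)
= 0.7862·2.3140/0.2267 = 8.02465

Final: 8.02465


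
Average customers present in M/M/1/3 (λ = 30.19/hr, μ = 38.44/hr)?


ρ = 30.19/38.44 = 0.7854
L = ρ[1 − (K+1)ρ^K + Kρ^(K+1)] / [(1−ρ)(1−ρ^(K+1))]
Numerator: 0.7854·(1 − 4·0.484439 + 3·0.380469) = 0.159942
Denominator: (0.2146)·(0.619531) = 0.132964
L = 0.159942/0.132964 = 1.2029

Final: 1.2029


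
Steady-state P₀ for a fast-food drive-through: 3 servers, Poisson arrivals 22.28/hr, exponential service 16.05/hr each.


a = λ/μ = 22.28/16.05 = 1.3882; ρ = a/c = 0.4627
Σ_{k=0}^{2} a^k/k! (terms k=0..2) = 1.00000 + 1.38816 + 0.96350 = 3.35166
Tail: a^3/(3!(1−ρ)) = 2.67498/(6·0.5373) = 0.82979
P₀ = 1/(3.35166 + 0.82979) = 1/4.18145 = 0.239151

Final: 0.239151


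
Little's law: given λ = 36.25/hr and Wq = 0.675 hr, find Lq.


Lq = λWq = 36.25·0.675 = 24.4688

Final: 24.4688


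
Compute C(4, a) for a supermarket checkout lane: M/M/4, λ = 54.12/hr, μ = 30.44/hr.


a = λ/μ = 1.7779; ρ = a/4 = 0.4445
P₀ = 0.165438 (from M/M/c formula)
C(c,a) = [a^c/(c!(1−ρ))]·P₀ = [9.99200/(24·0.5555)]·0.165438
= 0.74945·0.165438 = 0.123988

Final: 0.123988


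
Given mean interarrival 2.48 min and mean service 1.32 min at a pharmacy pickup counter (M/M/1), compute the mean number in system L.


λ = 60/2.48 = 24.1935 /hr
μ = 60/1.32 = 45.4545 /hr
ρ = λ/μ = 24.1935/45.4545 = 0.5323
L = ρ/(1−ρ) = 0.5323/0.4677 = 1.1379

Final: 1.1379


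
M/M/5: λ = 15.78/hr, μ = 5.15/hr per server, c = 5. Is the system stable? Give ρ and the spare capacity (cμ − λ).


Total capacity cμ = 5·5.15 = 25.75/hr
ρ = λ/(cμ) = 15.78/25.75 = 0.6128
Stable ⇔ ρ < 1: YES
Spare capacity = cμ − λ = 25.75 − 15.78 = 9.97/hr

Final: ρ = 0.6128; stable; margin = 9.97/hr


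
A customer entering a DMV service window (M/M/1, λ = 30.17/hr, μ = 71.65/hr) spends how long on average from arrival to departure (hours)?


W = 1/(μ−λ) = 1/(71.65 − 30.17) = 1/41.48 = 0.02411 hr

Final: 0.02411 hr


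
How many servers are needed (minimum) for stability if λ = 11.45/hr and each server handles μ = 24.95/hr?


Stability requires cμ > λ ⇔ c > λ/μ.
λ/μ = 11.45/24.95 = 0.4589
Minimum integer c = ⌊0.4589⌋ + 1 = 1
Check: 1·24.95 = 24.95 > 11.45, while 0·24.95 = 0.00 ≤ 11.45

Final: 1 servers


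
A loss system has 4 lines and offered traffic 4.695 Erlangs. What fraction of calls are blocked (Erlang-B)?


B(c,a) = (a^c/c!) / Σ_{k=0}^{c} a^k/k!
a^4/4! = 20.245623
Σ terms (k=0..4): 1.00000 + 4.69500 + 11.02151 + 17.24867 + 20.24562 = 54.210803
B = 20.245623/54.210803 = 0.373461

Final: 0.373461


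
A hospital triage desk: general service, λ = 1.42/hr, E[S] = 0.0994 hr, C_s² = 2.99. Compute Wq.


ρ = λ·E[S] = 1.42·0.0994 = 0.1411
E[S²] = E[S]²(1+C_s²) = 0.0994²·(1+2.99) = 0.039423
Wq = λ·E[S²]/(2(1−ρ)) = 1.42·0.039423/(2·0.8589) = 0.03259 hr

Final: 0.03259 hr


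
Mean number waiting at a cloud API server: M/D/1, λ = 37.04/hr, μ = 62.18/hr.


ρ = 37.04/62.18 = 0.5957
M/D/1: Lq = ρ²/(2(1−ρ)) = 0.3548/(2·0.4043) = 0.43883

Final: 0.43883


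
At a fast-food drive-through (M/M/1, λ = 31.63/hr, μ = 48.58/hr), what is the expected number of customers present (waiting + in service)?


ρ = λ/μ = 31.63/48.58 = 0.6511
L = ρ/(1−ρ) = 0.6511/(1 − 0.6511) = 0.6511/0.3489 = 1.8661

Final: 1.8661


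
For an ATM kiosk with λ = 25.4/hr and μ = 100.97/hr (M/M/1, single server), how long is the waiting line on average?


ρ = 25.4/100.97 = 0.2516
Lq = ρ²/(1−ρ) = 0.06328/0.7484 = 0.08455

Final: 0.08455


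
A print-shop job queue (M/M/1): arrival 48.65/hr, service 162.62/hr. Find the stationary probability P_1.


ρ = 48.65/162.62 = 0.2992
P_n = (1−ρ)·ρ^n = (1 − 0.2992)·0.2992^1 = 0.7008·0.299164 = 0.209665

Final: 0.209665


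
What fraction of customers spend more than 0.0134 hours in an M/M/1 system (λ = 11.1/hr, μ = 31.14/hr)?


W ~ Exponential(μ−λ) for M/M/1.
μ − λ = 31.14 − 11.1 = 20.0400
P(W > t) = e^{−(μ−λ)t} = e^{−0.2685} = 0.764498

Final: 0.764498


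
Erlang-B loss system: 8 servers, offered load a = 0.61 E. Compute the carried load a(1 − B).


B(8,0.61) = 0.0000002583 (Erlang-B)
Carried load = a(1 − B) = 0.61·(1 − 0.0000002583) = 0.61·1.000000 = 0.6100 E

Final: 0.6100 Erlangs


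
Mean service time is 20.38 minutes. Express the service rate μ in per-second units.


μ = 1/(service time) in consistent units.
1 second = 0.0166667 min, so μ = 0.0166667/20.38 = 0.0008178 per second

Final: 0.0008178 /sec


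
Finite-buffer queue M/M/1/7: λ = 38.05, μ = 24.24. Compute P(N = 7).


ρ = λ/μ = 38.05/24.24 = 1.5697
P_K = (1−ρ)ρ^K/(1−ρ^(K+1)) = (-0.5697·23.483040)/(1 − 36.861785)
= -13.378745/-35.861785 = 0.373064

Final: 0.373064


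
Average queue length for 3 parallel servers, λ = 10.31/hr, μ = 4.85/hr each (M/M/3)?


a = λ/μ = 2.1258; ρ = a/3 = 0.7086
P₀ = 0.091917
Lq = P₀·a^c·ρ / (c!·(1−ρ)²) = 0.091917·9.60618·0.7086/(6·0.08492)
= 1.22797

Final: 1.22797


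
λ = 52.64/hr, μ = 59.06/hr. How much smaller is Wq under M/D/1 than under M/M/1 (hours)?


ρ = 52.64/59.06 = 0.8913
Wq(M/M/1) = ρ/(μ−λ) = 0.8913/6.42 = 0.13883 hr
Wq(M/D/1) = ρ/(2(μ−λ)) = 0.06942 hr
Savings = 0.13883 − 0.06942 = 0.06942 hr

Final: 0.06942 hr


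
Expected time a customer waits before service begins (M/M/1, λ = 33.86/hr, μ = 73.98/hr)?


ρ = 33.86/73.98 = 0.4577
Wq = ρ/(μ−λ) = 0.4577/(73.98 − 33.86) = 0.4577/40.12 = 0.01141 hr

Final: 0.01141 hr


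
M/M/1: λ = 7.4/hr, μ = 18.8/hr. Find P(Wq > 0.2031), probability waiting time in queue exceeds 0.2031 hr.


ρ = 7.4/18.8 = 0.3936
P(Wq > t) = ρ·e^{−(μ−λ)t} = 0.3936·e^{−2.3153}
= 0.3936·0.098733 = 0.038863

Final: 0.038863


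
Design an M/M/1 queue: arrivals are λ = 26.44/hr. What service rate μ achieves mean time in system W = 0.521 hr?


W = 1/(μ−λ) ⇒ μ − λ = 1/W = 1/0.521 = 1.9194
μ = λ + 1/W = 26.44 + 1.9194 = 28.3594 per hr

Final: 28.3594 /hr


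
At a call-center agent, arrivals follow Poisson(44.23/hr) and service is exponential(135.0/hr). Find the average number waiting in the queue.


ρ = 44.23/135.0 = 0.3276
Lq = ρ²/(1−ρ) = 0.1073/0.6724 = 0.1596

Final: 0.1596


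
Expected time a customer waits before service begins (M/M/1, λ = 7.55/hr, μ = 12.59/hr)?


ρ = 7.55/12.59 = 0.5997
Wq = ρ/(μ−λ) = 0.5997/(12.59 − 7.55) = 0.5997/5.04 = 0.1190 hr

Final: 0.1190 hr


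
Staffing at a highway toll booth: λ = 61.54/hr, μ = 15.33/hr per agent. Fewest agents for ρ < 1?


Stability requires cμ > λ ⇔ c > λ/μ.
λ/μ = 61.54/15.33 = 4.0144
Minimum integer c = ⌊4.0144⌋ + 1 = 5
Check: 5·15.33 = 76.65 > 61.54, while 4·15.33 = 61.32 ≤ 61.54

Final: 5 servers


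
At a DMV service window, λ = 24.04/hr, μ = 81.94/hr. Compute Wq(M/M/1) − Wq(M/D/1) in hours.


ρ = 24.04/81.94 = 0.2934
Wq(M/M/1) = ρ/(μ−λ) = 0.2934/57.90 = 0.005067 hr
Wq(M/D/1) = ρ/(2(μ−λ)) = 0.002534 hr
Savings = 0.005067 − 0.002534 = 0.002534 hr

Final: 0.002534 hr


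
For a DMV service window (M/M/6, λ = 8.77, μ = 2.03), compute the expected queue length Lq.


a = λ/μ = 4.3202; ρ = a/6 = 0.7200
P₀ = 0.011442
Lq = P₀·a^c·ρ / (c!·(1−ρ)²) = 0.011442·6501.61626·0.7200/(720·0.07838)
= 0.94910

Final: 0.94910


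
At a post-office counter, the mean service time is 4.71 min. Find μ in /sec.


μ = 1/(service time) in consistent units.
1 second = 0.0166667 min, so μ = 0.0166667/4.71 = 0.003539 per second

Final: 0.003539 /sec


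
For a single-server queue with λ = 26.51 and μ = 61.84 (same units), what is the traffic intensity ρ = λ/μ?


ρ = λ/μ = 26.51/61.84 = 0.4287

Final: 0.4287


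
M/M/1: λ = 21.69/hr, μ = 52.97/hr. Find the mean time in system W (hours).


W = 1/(μ−λ) = 1/(52.97 − 21.69) = 1/31.28 = 0.03197 hr

Final: 0.03197 hr


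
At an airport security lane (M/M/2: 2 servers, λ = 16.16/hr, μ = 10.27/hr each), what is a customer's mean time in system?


a = 1.5735; ρ = 0.7868; P₀ = 0.119346
Lq = P₀·a^c·ρ/(c!(1−ρ)²) = 2.55631
Wq = Lq/λ = 2.55631/16.16 = 0.15819 hr
W = Wq + 1/μ = 0.15819 + 0.09737 = 0.25556 hr

Final: 0.25556 hr


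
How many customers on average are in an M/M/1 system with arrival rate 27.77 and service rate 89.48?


ρ = λ/μ = 27.77/89.48 = 0.3103
L = ρ/(1−ρ) = 0.3103/(1 − 0.3103) = 0.3103/0.6897 = 0.4500

Final: 0.4500


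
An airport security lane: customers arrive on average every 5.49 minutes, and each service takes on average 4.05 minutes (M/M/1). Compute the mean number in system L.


λ = 60/5.49 = 10.9290 /hr
μ = 60/4.05 = 14.8148 /hr
ρ = λ/μ = 10.9290/14.8148 = 0.7377
L = ρ/(1−ρ) = 0.7377/0.2623 = 2.8125

Final: 2.8125


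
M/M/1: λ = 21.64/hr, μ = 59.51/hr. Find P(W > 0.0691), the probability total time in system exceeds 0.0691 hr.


W ~ Exponential(μ−λ) for M/M/1.
μ − λ = 59.51 − 21.64 = 37.8700
P(W > t) = e^{−(μ−λ)t} = e^{−2.6168} = 0.073035

Final: 0.073035


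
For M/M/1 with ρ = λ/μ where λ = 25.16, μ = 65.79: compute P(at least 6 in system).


ρ = 25.16/65.79 = 0.3824
P(N ≥ n) = ρ^n = 0.3824^6 = 0.003128

Final: 0.003128


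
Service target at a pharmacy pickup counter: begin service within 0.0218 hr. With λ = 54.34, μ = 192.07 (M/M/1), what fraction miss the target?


ρ = 54.34/192.07 = 0.2829
P(Wq > t) = ρ·e^{−(μ−λ)t} = 0.2829·e^{−3.0025}
= 0.2829·0.049662 = 0.014050

Final: 0.014050


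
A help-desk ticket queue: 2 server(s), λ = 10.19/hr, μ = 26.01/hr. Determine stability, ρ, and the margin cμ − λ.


Total capacity cμ = 2·26.01 = 52.02/hr
ρ = λ/(cμ) = 10.19/52.02 = 0.1959
Stable ⇔ ρ < 1: YES
Spare capacity = cμ − λ = 52.02 − 10.19 = 41.83/hr

Final: ρ = 0.1959; stable; margin = 41.83/hr


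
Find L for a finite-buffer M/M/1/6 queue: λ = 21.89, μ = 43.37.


ρ = 21.89/43.37 = 0.5047
L = ρ[1 − (K+1)ρ^K + Kρ^(K+1)] / [(1−ρ)(1−ρ^(K+1))]
Numerator: 0.5047·(1 − 7·0.016532 + 6·0.008344) = 0.471586
Denominator: (0.4953)·(0.991656) = 0.491140
L = 0.471586/0.491140 = 0.9602

Final: 0.9602


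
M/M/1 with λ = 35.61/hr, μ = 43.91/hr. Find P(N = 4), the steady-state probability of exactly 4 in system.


ρ = 35.61/43.91 = 0.8110
P_n = (1−ρ)·ρ^n = (1 − 0.8110)·0.8110^4 = 0.1890·0.432548 = 0.081761

Final: 0.081761


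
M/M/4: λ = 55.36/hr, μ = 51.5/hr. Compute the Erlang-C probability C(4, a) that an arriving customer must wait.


a = λ/μ = 1.0750; ρ = a/4 = 0.2687
P₀ = 0.340621 (from M/M/c formula)
C(c,a) = [a^c/(c!(1−ρ))]·P₀ = [1.33523/(24·0.7313)]·0.340621
= 0.07608·0.340621 = 0.025914

Final: 0.025914


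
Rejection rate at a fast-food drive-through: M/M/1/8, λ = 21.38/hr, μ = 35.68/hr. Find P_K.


ρ = λ/μ = 21.38/35.68 = 0.5992
P_K = (1−ρ)ρ^K/(1−ρ^(K+1)) = (0.4008·0.016621)/(1 − 0.009960)
= 0.006662/0.990040 = 0.006729

Final: 0.006729


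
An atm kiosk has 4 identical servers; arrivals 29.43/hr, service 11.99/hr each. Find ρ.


ρ = λ/(cμ) = 29.43/(4·11.99) = 29.43/47.96 = 0.6136

Final: 0.6136


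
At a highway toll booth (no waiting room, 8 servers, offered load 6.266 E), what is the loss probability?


B(c,a) = (a^c/c!) / Σ_{k=0}^{c} a^k/k!
a^8/8! = 58.938978
Σ terms (k=0..8): 1.00000 + 6.26600 + 19.63138 + 41.00340 + 64.23183 + 80.49533 + 84.06396 + 75.24925 + 58.93898 = 430.880143
B = 58.938978/430.880143 = 0.136787

Final: 0.136787


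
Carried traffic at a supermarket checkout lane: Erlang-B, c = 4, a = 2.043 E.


B(4,2.043) = 0.099749 (Erlang-B)
Carried load = a(1 − B) = 2.043·(1 − 0.099749) = 2.043·0.900251 = 1.8392 E

Final: 1.8392 Erlangs


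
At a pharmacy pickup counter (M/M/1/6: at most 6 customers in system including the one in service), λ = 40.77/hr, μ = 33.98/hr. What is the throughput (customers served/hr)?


ρ = 1.1998; P_K = (1−ρ)ρ^6/(1−ρ^7) = 0.231109
λ_eff = λ(1 − P_K) = 40.77·(1 − 0.231109) = 40.77·0.768891 = 31.3477 /hr

Final: 31.3477 /hr


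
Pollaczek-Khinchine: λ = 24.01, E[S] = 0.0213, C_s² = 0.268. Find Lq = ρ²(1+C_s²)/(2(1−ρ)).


ρ = λ·E[S] = 24.01·0.0213 = 0.5114
Lq = ρ²(1+C_s²)/(2(1−ρ)) = 0.2615·(1+0.268)/(2·0.4886)
= 0.2615·1.2680/0.9772 = 0.33938

Final: 0.33938


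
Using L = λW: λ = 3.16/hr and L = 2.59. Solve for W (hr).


W = L/λ = 2.59/3.16 = 0.8196 hr

Final: 0.8196 hr


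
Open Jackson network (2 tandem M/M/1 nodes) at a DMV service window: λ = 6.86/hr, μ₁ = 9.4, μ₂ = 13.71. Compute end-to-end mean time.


Each node sees arrival rate λ = 6.86/hr (tandem ⇒ throughput preserved).
W₁ = 1/(μ₁−λ) = 1/(9.4−6.86) = 0.39370 hr
W₂ = 1/(μ₂−λ) = 1/(13.71−6.86) = 0.14599 hr
W_total = W₁ + W₂ = 0.39370 + 0.14599 = 0.53969 hr

Final: 0.53969 hr


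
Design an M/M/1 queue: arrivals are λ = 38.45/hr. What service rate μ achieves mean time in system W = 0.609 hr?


W = 1/(μ−λ) ⇒ μ − λ = 1/W = 1/0.609 = 1.6420
μ = λ + 1/W = 38.45 + 1.6420 = 40.0920 per hr

Final: 40.0920 /hr


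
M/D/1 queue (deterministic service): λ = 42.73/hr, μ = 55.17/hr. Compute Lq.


ρ = 42.73/55.17 = 0.7745
M/D/1: Lq = ρ²/(2(1−ρ)) = 0.5999/(2·0.2255) = 1.33019

Final: 1.33019


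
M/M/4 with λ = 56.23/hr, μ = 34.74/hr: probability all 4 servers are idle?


a = λ/μ = 56.23/34.74 = 1.6186; ρ = a/c = 0.4046
Σ_{k=0}^{3} a^k/k! (terms k=0..3) = 1.00000 + 1.61860 + 1.30993 + 0.70675 = 4.63527
Tail: a^4/(4!(1−ρ)) = 6.86362/(24·0.5954) = 0.48036
P₀ = 1/(4.63527 + 0.48036) = 1/5.11563 = 0.195479

Final: 0.195479


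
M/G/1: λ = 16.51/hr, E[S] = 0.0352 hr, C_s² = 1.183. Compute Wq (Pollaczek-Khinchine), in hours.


ρ = λ·E[S] = 16.51·0.0352 = 0.5812
E[S²] = E[S]²(1+C_s²) = 0.0352²·(1+1.183) = 0.002705
Wq = λ·E[S²]/(2(1−ρ)) = 16.51·0.002705/(2·0.4188) = 0.05331 hr

Final: 0.05331 hr
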